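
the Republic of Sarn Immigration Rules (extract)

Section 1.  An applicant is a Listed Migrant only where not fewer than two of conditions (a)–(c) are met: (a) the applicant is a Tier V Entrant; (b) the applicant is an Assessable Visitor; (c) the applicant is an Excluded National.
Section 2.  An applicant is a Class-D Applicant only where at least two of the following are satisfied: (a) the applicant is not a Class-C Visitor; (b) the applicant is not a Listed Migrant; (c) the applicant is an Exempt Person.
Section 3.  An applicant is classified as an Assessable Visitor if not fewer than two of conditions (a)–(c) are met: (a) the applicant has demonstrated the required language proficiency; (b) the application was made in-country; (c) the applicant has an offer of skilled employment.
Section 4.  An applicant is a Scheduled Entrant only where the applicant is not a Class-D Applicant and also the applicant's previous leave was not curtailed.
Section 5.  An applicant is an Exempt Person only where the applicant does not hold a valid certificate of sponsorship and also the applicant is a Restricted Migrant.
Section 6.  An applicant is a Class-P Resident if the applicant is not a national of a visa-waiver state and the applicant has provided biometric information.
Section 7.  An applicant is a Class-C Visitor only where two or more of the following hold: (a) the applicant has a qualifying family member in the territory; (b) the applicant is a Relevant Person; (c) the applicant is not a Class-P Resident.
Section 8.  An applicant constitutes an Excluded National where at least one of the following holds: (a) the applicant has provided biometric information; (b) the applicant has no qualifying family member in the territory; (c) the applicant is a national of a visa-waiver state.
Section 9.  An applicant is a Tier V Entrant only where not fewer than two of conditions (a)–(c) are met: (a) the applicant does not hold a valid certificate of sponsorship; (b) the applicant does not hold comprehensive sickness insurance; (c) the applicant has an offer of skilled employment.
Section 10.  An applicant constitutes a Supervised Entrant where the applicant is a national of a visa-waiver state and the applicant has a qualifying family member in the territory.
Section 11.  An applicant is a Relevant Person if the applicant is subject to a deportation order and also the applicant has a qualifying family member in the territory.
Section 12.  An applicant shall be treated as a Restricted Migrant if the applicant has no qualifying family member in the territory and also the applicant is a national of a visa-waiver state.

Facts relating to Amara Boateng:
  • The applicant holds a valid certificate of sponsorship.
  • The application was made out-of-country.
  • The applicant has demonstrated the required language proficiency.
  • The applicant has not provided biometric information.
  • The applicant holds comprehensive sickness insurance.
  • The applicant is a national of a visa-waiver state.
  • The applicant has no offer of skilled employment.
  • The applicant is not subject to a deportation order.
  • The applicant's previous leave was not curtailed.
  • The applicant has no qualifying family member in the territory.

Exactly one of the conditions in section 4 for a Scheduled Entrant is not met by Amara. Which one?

section 11 — Relevant Person: [the applicant is subject to a deportation order? no] AND [the applicant has a qualifying family member in the territory? no] → not satisfied.
section 6 — Class-P Resident: [the applicant is not a national of a visa-waiver state? no] AND [the applicant has provided biometric information? no] → not satisfied.
section 7 — Class-C Visitor: the applicant has a qualifying family member in the territory? no; Relevant Person (section 11)? no; not a Class-P Resident (section 6)? yes — 1 of 3 hold (need ≥2) → not satisfied.
section 9 — Tier V Entrant: the applicant does not hold a valid certificate of sponsorship? no; the applicant does not hold comprehensive sickness insurance? no; the applicant has an offer of skilled employment? no — 0 of 3 hold (need ≥2) → not satisfied.
section 3 — Assessable Visitor: the applicant has demonstrated the required language proficiency? yes; the application was made in-country? no; the applicant has an offer of skilled employment? no — 1 of 3 hold (need ≥2) → not satisfied.
section 8 — Excluded National: [the applicant has provided biometric information? no] OR [the applicant has no qualifying family member in the territory? yes] OR [the applicant is a national of a visa-waiver state? yes] → satisfied.
section 1 — Listed Migrant: Tier V Entrant (section 9)? no; Assessable Visitor (section 3)? no; Excluded National (section 8)? yes — 1 of 3 hold (need ≥2) → not satisfied.
section 12 — Restricted Migrant: [the applicant has no qualifying family member in the territory? yes] AND [the applicant is a national of a visa-waiver state? yes] → satisfied.
section 5 — Exempt Person: [the applicant does not hold a valid certificate of sponsorship? no] AND [Restricted Migrant (section 12)? yes] → not satisfied.
section 2 — Class-D Applicant: not a Class-C Visitor (section 7)? yes; not a Listed Migrant (section 1)? yes; Exempt Person (section 5)? no — 2 of 3 hold (need ≥2) → satisfied.
section 4 — Scheduled Entrant: [not a Class-D Applicant (section 2)? no] AND [the applicant's previous leave was not curtailed? yes] → not satisfied.

Class-D Applicant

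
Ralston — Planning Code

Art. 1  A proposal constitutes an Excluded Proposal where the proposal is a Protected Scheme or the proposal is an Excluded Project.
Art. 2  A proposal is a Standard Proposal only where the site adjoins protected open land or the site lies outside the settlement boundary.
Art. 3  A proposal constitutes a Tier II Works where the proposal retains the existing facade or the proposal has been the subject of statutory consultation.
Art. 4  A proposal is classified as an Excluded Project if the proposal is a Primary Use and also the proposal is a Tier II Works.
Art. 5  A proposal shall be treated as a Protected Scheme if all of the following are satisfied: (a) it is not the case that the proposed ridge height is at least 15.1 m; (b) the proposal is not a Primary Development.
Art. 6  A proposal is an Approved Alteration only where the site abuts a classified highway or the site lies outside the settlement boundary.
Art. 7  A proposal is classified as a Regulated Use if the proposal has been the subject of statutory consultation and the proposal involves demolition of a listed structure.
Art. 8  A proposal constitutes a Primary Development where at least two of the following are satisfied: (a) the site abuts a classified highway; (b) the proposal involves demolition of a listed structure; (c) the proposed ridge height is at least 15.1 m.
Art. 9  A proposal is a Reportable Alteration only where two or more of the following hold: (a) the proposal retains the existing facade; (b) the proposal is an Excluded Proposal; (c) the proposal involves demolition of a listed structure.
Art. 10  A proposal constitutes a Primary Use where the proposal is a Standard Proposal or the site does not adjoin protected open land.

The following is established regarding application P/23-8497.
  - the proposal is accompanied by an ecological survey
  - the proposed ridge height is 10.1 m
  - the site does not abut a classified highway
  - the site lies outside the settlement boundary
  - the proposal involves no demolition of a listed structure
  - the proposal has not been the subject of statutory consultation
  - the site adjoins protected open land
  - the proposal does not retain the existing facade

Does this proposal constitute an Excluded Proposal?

article 8 — Primary Development: the site abuts a classified highway? no; the proposal involves demolition of a listed structure? no; proposed ridge height: 10.1 m ≥ 15.1 m? no — 0 of 3 hold (need ≥2) → not satisfied.
article 5 — Protected Scheme: [proposed ridge height: 10.1 m ≥ 15.1 m? no, so negated condition yes] AND [not a Primary Development (article 8)? yes] → satisfied.
article 2 — Standard Proposal: [the site adjoins protected open land? yes] OR [the site lies outside the settlement boundary? yes] → satisfied.
article 10 — Primary Use: [Standard Proposal (article 2)? yes] OR [the site does not adjoin protected open land? no] → satisfied.
article 3 — Tier II Works: [the proposal retains the existing facade? no] OR [the proposal has been the subject of statutory consultation? no] → not satisfied.
article 4 — Excluded Project: [Primary Use (article 10)? yes] AND [Tier II Works (article 3)? no] → not satisfied.
article 1 — Excluded Proposal: [Protected Scheme (article 5)? yes] OR [Excluded Project (article 4)? no] → satisfied.

Yes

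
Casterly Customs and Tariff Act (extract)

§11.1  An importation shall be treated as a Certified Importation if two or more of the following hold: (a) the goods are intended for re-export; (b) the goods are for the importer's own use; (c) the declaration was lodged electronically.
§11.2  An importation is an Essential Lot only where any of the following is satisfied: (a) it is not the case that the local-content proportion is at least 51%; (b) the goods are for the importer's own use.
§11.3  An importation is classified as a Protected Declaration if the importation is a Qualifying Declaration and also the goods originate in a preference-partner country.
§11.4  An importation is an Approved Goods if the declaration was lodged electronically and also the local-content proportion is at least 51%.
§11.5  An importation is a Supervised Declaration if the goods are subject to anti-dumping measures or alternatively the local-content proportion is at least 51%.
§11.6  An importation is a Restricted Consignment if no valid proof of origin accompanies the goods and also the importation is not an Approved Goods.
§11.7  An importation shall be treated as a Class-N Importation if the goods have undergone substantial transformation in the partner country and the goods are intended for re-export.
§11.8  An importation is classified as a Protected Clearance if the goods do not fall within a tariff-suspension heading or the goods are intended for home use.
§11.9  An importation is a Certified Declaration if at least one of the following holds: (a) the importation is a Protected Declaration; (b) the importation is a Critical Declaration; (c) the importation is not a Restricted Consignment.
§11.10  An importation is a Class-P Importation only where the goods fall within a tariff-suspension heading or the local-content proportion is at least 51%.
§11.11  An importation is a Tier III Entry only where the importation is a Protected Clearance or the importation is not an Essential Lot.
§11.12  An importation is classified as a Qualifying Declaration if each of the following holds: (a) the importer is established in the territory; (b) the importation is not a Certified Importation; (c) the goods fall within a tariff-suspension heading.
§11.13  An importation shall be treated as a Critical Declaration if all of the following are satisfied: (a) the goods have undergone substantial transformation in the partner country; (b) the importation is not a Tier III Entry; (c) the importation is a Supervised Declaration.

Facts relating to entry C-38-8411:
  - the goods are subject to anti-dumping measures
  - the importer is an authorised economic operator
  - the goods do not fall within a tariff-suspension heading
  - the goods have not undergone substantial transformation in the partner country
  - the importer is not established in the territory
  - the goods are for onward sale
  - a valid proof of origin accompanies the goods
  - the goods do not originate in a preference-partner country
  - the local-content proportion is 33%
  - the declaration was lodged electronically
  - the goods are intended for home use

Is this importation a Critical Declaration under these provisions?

Under §11.8: the goods do not fall within a tariff-suspension heading? yes; or the goods are intended for home use? yes. So the importation is a Protected Clearance.
Under §11.2: local-content proportion: 33% ≥ 51%? no, so negated condition yes; or the goods are for the importer's own use? no. So the importation is an Essential Lot.
Under §11.11: Protected Clearance (§11.8)? yes; or not an Essential Lot (§11.2)? no. So the importation is a Tier III Entry.
Under §11.5: the goods are subject to anti-dumping measures? yes; or local-content proportion: 33% ≥ 51%? no. So the importation is a Supervised Declaration.
Under §11.13: the goods have undergone substantial transformation in the partner country? no; and not a Tier III Entry (§11.11)? no; and Supervised Declaration (§11.5)? yes. So the importation is not a Critical Declaration.

No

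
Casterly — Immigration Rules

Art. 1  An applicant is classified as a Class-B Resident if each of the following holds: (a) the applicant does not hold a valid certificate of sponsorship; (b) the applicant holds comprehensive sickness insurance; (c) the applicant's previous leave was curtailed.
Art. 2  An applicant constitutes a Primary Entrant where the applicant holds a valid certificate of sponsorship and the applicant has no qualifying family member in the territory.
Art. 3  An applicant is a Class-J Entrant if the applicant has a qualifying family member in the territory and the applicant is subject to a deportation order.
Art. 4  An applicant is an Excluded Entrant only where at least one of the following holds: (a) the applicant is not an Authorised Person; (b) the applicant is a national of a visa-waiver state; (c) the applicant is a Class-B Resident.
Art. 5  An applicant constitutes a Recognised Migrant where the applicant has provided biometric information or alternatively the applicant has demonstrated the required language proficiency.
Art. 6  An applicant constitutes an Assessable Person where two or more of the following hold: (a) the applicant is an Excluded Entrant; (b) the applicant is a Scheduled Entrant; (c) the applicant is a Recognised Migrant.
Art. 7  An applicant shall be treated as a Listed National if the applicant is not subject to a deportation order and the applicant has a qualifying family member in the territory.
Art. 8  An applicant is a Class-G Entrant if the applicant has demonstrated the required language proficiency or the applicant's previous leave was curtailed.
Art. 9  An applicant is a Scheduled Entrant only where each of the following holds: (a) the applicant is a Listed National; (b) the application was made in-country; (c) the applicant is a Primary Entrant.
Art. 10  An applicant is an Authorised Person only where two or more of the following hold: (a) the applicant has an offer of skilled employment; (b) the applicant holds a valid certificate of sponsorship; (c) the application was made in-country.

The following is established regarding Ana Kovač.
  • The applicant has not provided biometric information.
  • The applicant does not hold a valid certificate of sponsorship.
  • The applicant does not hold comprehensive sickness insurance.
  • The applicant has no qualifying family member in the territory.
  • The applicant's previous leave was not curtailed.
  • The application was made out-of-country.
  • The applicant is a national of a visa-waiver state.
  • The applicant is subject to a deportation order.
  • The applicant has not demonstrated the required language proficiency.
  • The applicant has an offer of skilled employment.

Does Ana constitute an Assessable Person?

No

Under article 10: the applicant has an offer of skilled employment? yes; the applicant holds a valid certificate of sponsorship? no; the application was made in-country? no — 1 of 3 hold (need ≥2) → not satisfied.
Under article 1: the applicant does not hold a valid certificate of sponsorship? yes; and the applicant holds comprehensive sickness insurance? no; and the applicant's previous leave was curtailed? no. So the applicant is not a Class-B Resident.
Under article 4: not an Authorised Person (article 10)? yes; or the applicant is a national of a visa-waiver state? yes; or Class-B Resident (article 1)? no. So the applicant is an Excluded Entrant.
Under article 7: the applicant is not subject to a deportation order? no; and the applicant has a qualifying family member in the territory? no. So the applicant is not a Listed National.
Under article 2: the applicant holds a valid certificate of sponsorship? no; and the applicant has no qualifying family member in the territory? yes. So the applicant is not a Primary Entrant.
Under article 9: Listed National (article 7)? no; and the application was made in-country? no; and Primary Entrant (article 2)? no. So the applicant is not a Scheduled Entrant.
Under article 5: the applicant has provided biometric information? no; or the applicant has demonstrated the required language proficiency? no. So the applicant is not a Recognised Migrant.
Under article 6: Excluded Entrant (article 4)? yes; Scheduled Entrant (article 9)? no; Recognised Migrant (article 5)? no — 1 of 3 hold (need ≥2) → not satisfied.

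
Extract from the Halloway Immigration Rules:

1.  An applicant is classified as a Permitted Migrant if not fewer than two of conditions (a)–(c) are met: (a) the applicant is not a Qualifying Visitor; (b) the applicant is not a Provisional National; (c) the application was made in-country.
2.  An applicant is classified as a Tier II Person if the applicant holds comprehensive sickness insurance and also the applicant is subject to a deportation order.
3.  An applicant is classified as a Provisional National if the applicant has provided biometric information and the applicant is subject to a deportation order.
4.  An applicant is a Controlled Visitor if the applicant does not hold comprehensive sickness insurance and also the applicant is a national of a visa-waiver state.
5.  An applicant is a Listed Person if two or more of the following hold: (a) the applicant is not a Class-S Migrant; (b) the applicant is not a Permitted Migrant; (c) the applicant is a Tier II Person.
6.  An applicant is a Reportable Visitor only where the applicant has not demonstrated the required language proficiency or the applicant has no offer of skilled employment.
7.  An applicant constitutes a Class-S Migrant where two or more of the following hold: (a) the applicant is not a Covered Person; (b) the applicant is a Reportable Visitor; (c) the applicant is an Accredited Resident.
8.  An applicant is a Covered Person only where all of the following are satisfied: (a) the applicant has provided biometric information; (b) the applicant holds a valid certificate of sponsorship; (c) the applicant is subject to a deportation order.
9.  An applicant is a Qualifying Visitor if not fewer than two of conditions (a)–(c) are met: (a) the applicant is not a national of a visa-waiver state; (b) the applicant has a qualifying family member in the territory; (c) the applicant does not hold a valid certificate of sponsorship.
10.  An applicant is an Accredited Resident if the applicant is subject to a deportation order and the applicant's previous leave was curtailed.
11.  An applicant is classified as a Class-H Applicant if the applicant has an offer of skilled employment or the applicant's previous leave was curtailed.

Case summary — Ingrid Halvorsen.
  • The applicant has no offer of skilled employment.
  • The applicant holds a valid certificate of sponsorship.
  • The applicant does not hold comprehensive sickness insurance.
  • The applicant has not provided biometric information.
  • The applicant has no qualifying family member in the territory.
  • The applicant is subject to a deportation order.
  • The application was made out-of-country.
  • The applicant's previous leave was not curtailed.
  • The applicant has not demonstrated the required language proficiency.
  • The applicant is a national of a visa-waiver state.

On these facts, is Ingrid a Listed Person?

No

paragraph 8 — Covered Person: [the applicant has provided biometric information? no] AND [the applicant holds a valid certificate of sponsorship? yes] AND [the applicant is subject to a deportation order? yes] → not satisfied.
paragraph 6 — Reportable Visitor: [the applicant has not demonstrated the required language proficiency? yes] OR [the applicant has no offer of skilled employment? yes] → satisfied.
paragraph 10 — Accredited Resident: [the applicant is subject to a deportation order? yes] AND [the applicant's previous leave was curtailed? no] → not satisfied.
paragraph 7 — Class-S Migrant: not a Covered Person (paragraph 8)? yes; Reportable Visitor (paragraph 6)? yes; Accredited Resident (paragraph 10)? no — 2 of 3 hold (need ≥2) → satisfied.
paragraph 9 — Qualifying Visitor: the applicant is not a national of a visa-waiver state? no; the applicant has a qualifying family member in the territory? no; the applicant does not hold a valid certificate of sponsorship? no — 0 of 3 hold (need ≥2) → not satisfied.
paragraph 3 — Provisional National: [the applicant has provided biometric information? no] AND [the applicant is subject to a deportation order? yes] → not satisfied.
paragraph 1 — Permitted Migrant: not a Qualifying Visitor (paragraph 9)? yes; not a Provisional National (paragraph 3)? yes; the application was made in-country? no — 2 of 3 hold (need ≥2) → satisfied.
paragraph 2 — Tier II Person: [the applicant holds comprehensive sickness insurance? no] AND [the applicant is subject to a deportation order? yes] → not satisfied.
paragraph 5 — Listed Person: not a Class-S Migrant (paragraph 7)? no; not a Permitted Migrant (paragraph 1)? no; Tier II Person (paragraph 2)? no — 0 of 3 hold (need ≥2) → not satisfied.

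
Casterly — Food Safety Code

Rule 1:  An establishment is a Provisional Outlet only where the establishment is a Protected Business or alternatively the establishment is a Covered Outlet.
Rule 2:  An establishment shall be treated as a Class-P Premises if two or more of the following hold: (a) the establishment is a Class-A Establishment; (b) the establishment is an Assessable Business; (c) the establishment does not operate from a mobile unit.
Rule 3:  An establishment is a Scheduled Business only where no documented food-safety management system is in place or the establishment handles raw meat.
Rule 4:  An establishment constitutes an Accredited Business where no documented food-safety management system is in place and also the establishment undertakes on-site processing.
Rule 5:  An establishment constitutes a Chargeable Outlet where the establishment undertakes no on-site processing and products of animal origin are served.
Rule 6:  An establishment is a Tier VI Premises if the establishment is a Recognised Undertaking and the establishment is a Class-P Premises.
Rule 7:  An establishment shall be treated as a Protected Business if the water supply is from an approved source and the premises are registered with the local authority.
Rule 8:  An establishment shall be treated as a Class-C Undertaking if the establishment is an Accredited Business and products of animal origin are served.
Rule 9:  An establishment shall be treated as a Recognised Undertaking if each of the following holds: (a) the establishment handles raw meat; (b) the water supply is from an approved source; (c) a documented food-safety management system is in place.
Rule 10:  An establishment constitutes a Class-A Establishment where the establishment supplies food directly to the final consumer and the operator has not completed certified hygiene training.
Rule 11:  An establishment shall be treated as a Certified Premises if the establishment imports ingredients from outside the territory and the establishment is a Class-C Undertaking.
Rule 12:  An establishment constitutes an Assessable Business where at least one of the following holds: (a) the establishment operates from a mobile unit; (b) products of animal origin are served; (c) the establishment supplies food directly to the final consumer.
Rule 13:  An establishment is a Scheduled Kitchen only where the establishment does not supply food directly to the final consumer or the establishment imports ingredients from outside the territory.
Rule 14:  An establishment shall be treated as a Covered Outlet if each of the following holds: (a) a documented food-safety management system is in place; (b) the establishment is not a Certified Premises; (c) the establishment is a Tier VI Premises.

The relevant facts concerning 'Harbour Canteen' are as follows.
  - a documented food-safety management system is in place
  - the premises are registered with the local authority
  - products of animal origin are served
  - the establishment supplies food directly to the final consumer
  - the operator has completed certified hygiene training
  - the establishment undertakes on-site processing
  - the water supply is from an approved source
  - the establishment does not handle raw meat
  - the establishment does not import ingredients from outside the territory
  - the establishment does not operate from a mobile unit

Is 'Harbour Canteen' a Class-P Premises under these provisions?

rule 10 — Class-A Establishment: [the establishment supplies food directly to the final consumer? yes] AND [the operator has not completed certified hygiene training? no] → not satisfied.
rule 12 — Assessable Business: [the establishment operates from a mobile unit? no] OR [products of animal origin are served? yes] OR [the establishment supplies food directly to the final consumer? yes] → satisfied.
rule 2 — Class-P Premises: Class-A Establishment (rule 10)? no; Assessable Business (rule 12)? yes; the establishment does not operate from a mobile unit? yes — 2 of 3 hold (need ≥2) → satisfied.

Yes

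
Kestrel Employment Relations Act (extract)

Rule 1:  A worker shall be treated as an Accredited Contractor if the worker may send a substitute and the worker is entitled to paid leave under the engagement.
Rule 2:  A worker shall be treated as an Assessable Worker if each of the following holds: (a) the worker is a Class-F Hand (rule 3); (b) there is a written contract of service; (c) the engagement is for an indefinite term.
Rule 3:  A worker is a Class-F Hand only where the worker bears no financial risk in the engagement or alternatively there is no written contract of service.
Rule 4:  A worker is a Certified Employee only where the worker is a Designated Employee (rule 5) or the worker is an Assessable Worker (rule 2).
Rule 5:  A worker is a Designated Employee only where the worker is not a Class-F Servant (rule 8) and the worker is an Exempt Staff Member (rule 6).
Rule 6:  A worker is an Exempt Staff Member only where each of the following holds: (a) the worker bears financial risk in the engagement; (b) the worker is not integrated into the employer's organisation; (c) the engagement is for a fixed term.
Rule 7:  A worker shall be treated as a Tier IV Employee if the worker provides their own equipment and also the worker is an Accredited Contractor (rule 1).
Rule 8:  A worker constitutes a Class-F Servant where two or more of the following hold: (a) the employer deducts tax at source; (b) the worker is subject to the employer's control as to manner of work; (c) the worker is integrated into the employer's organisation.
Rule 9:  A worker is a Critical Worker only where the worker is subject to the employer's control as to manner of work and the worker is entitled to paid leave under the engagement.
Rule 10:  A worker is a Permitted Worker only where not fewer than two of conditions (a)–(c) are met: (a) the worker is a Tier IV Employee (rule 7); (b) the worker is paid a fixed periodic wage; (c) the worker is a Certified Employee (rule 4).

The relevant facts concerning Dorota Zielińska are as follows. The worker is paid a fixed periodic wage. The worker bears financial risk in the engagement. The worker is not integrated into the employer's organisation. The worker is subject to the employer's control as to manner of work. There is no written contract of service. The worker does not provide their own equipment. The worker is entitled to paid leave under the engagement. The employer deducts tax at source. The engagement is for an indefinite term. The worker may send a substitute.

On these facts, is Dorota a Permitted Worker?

Under rule 1: the worker may send a substitute? yes; and the worker is entitled to paid leave under the engagement? yes. So the worker is an Accredited Contractor.
Under rule 7: the worker provides their own equipment? no; and Accredited Contractor (rule 1)? yes. So the worker is not a Tier IV Employee.
Under rule 8: the employer deducts tax at source? yes; the worker is subject to the employer's control as to manner of work? yes; the worker is integrated into the employer's organisation? no — 2 of 3 hold (need ≥2) → satisfied.
Under rule 6: the worker bears financial risk in the engagement? yes; and the worker is not integrated into the employer's organisation? yes; and the engagement is for a fixed term? no. So the worker is not an Exempt Staff Member.
Under rule 5: not a Class-F Servant (rule 8)? no; and Exempt Staff Member (rule 6)? no. So the worker is not a Designated Employee.
Under rule 3: the worker bears no financial risk in the engagement? no; or there is no written contract of service? yes. So the worker is a Class-F Hand.
Under rule 2: Class-F Hand (rule 3)? yes; and there is a written contract of service? no; and the engagement is for an indefinite term? yes. So the worker is not an Assessable Worker.
Under rule 4: Designated Employee (rule 5)? no; or Assessable Worker (rule 2)? no. So the worker is not a Certified Employee.
Under rule 10: Tier IV Employee (rule 7)? no; the worker is paid a fixed periodic wage? yes; Certified Employee (rule 4)? no — 1 of 3 hold (need ≥2) → not satisfied.

No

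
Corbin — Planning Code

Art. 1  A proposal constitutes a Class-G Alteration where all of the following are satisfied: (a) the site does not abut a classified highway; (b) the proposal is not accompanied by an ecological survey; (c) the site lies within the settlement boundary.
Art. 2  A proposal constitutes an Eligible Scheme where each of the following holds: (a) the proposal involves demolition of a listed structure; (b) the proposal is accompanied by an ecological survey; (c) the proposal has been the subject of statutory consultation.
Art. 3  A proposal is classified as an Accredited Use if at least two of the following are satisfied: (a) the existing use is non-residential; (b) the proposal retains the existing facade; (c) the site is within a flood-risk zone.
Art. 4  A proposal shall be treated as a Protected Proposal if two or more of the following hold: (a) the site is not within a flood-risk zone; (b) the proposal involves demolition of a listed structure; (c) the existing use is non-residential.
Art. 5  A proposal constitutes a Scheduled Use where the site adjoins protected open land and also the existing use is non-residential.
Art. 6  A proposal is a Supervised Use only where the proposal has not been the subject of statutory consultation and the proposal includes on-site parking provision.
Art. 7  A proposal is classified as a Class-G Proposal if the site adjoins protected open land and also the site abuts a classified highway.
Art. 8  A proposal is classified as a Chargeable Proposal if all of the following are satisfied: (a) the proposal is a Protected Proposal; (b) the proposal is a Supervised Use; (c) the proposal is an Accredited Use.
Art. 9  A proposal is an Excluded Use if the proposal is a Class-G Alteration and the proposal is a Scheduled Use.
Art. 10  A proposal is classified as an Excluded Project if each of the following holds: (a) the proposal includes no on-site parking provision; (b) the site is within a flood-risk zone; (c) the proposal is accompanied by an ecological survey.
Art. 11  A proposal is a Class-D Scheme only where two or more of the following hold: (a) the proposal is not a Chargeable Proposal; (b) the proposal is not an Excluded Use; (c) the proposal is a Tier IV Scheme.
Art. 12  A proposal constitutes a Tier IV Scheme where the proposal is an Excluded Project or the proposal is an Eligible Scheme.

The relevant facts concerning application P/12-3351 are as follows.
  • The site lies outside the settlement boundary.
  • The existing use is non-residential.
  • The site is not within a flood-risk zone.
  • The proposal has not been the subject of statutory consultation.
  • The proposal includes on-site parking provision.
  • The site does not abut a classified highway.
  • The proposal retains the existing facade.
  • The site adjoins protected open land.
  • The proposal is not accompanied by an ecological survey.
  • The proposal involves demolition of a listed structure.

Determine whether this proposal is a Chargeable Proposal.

article 4 — Protected Proposal: the site is not within a flood-risk zone? yes; the proposal involves demolition of a listed structure? yes; the existing use is non-residential? yes — 3 of 3 hold (need ≥2) → satisfied.
article 6 — Supervised Use: [the proposal has not been the subject of statutory consultation? yes] AND [the proposal includes on-site parking provision? yes] → satisfied.
article 3 — Accredited Use: the existing use is non-residential? yes; the proposal retains the existing facade? yes; the site is within a flood-risk zone? no — 2 of 3 hold (need ≥2) → satisfied.
article 8 — Chargeable Proposal: [Protected Proposal (article 4)? yes] AND [Supervised Use (article 6)? yes] AND [Accredited Use (article 3)? yes] → satisfied.

Yes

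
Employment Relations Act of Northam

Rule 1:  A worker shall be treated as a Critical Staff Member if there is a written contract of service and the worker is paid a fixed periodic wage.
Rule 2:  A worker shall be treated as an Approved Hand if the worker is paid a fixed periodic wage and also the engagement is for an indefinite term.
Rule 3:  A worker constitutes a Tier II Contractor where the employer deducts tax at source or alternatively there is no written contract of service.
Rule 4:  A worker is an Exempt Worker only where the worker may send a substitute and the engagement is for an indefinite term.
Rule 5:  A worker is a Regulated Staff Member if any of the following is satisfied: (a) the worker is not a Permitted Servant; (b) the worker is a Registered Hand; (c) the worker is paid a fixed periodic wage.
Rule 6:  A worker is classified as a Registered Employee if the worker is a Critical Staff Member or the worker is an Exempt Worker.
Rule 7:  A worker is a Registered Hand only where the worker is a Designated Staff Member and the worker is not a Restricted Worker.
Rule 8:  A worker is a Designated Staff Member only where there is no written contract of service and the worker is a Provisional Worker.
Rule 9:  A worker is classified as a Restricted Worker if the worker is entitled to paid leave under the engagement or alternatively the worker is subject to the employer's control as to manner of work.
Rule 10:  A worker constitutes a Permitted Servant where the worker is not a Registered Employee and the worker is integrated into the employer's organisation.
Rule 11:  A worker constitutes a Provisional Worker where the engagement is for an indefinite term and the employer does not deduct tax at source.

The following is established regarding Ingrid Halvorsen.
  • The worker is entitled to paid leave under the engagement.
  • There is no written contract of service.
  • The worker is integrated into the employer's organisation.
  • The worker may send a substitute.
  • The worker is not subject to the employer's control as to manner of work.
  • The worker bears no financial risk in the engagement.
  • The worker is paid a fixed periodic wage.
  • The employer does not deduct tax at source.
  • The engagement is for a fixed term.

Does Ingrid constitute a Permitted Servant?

Yes

rule 1 — Critical Staff Member: [there is a written contract of service? no] AND [the worker is paid a fixed periodic wage? yes] → not satisfied.
rule 4 — Exempt Worker: [the worker may send a substitute? yes] AND [the engagement is for an indefinite term? no] → not satisfied.
rule 6 — Registered Employee: [Critical Staff Member (rule 1)? no] OR [Exempt Worker (rule 4)? no] → not satisfied.
rule 10 — Permitted Servant: [not a Registered Employee (rule 6)? yes] AND [the worker is integrated into the employer's organisation? yes] → satisfied.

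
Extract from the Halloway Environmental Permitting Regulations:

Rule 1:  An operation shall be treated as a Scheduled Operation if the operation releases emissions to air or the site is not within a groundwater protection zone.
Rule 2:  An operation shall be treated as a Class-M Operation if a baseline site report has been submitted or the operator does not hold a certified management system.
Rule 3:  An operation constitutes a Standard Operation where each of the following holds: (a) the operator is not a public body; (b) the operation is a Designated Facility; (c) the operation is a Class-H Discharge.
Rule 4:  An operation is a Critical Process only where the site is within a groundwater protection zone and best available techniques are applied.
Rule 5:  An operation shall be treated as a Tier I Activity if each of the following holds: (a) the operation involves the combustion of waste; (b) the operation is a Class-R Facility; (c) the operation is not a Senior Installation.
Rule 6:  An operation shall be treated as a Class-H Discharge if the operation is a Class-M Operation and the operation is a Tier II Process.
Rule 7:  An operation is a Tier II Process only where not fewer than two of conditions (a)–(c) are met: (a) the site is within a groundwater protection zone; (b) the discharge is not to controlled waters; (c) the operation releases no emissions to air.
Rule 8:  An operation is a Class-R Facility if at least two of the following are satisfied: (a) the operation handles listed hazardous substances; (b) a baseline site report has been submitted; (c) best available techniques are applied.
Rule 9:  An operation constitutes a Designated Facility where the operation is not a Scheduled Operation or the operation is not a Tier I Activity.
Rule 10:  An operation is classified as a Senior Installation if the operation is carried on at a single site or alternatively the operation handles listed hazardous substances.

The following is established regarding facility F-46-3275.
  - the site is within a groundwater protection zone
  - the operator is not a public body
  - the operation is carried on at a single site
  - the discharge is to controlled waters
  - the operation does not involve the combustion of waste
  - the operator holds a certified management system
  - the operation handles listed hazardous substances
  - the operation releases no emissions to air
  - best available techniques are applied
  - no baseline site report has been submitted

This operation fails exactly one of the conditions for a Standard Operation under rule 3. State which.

Class-H Discharge

Under rule 1: the operation releases emissions to air? no; or the site is not within a groundwater protection zone? no. So the operation is not a Scheduled Operation.
Under rule 8: the operation handles listed hazardous substances? yes; a baseline site report has been submitted? no; best available techniques are applied? yes — 2 of 3 hold (need ≥2) → satisfied.
Under rule 10: the operation is carried on at a single site? yes; or the operation handles listed hazardous substances? yes. So the operation is a Senior Installation.
Under rule 5: the operation involves the combustion of waste? no; and Class-R Facility (rule 8)? yes; and not a Senior Installation (rule 10)? no. So the operation is not a Tier I Activity.
Under rule 9: not a Scheduled Operation (rule 1)? yes; or not a Tier I Activity (rule 5)? yes. So the operation is a Designated Facility.
Under rule 2: a baseline site report has been submitted? no; or the operator does not hold a certified management system? no. So the operation is not a Class-M Operation.
Under rule 7: the site is within a groundwater protection zone? yes; the discharge is not to controlled waters? no; the operation releases no emissions to air? yes — 2 of 3 hold (need ≥2) → satisfied.
Under rule 6: Class-M Operation (rule 2)? no; and Tier II Process (rule 7)? yes. So the operation is not a Class-H Discharge.
Under rule 3: the operator is not a public body? yes; and Designated Facility (rule 9)? yes; and Class-H Discharge (rule 6)? no. So the operation is not a Standard Operation.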